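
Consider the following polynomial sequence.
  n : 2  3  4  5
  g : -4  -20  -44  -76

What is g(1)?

4

Δ: -16  -24  -32
Δ²: -8  -8
The second differences are constant at -8.
Work back: -16 + 8 = -8;  -4 + 8 = 4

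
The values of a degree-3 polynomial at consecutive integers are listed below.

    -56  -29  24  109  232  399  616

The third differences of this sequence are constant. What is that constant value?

6

First differences: 27, 53, 85, 123, 167, 217
Second differences: 26, 32, 38, 44, 50
Third differences: 6, 6, 6, 6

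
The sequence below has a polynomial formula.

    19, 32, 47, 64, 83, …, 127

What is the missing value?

104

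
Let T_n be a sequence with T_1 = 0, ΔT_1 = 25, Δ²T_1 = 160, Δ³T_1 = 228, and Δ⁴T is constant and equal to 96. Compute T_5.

Build the table forward from the leading diagonal:
D4: 96, 96, 96, 96, 96
D3: 228, 324, 420, 516, 612
D2: 160, 388, 712, 1132, 1648
D1: 25, 185, 573, 1285, 2417
T: 0, 25, 210, 783, 2068

2068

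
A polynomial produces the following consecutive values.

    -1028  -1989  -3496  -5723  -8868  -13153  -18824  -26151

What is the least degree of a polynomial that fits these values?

4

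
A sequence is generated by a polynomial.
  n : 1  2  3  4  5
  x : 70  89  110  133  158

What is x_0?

First differences: 19, 21, 23, 25
Second differences: 2, 2, 2
The second differences are constant at 2.
Work back: 19 − 2 = 17;  70 − 17 = 53

53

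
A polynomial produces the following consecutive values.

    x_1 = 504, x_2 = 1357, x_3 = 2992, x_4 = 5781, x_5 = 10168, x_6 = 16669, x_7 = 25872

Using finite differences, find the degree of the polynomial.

4

853, 1635, 2789, 4387, 6501, 9203
782, 1154, 1598, 2114, 2702
372, 444, 516, 588
72, 72, 72
The fourth differences are constant, so the polynomial has degree 4.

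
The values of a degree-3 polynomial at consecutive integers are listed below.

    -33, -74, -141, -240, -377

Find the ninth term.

-41, -67, -99, -137
-26, -32, -38
-6, -6
Constant third difference = -6, so extend:
-38 − 6 = -44;  -137 − 44 = -181;  -377 − 181 = -558
-44 − 6 = -50;  -181 − 50 = -231;  -558 − 231 = -789
-50 − 6 = -56;  -231 − 56 = -287;  -789 − 287 = -1076
-56 − 6 = -62;  -287 − 62 = -349;  -1076 − 349 = -1425

-1425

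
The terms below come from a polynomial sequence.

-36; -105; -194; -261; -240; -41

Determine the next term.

450

D1: -69, -89, -67, 21, 199
D2: -20, 22, 88, 178
D3: 42, 66, 90
D4: 24, 24
Constant fourth difference = 24, so extend:
90 + 24 = 114;  178 + 114 = 292;  199 + 292 = 491;  -41 + 491 = 450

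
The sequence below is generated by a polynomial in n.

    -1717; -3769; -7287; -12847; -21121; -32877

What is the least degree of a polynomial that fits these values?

4

-2052, -3518, -5560, -8274, -11756
-1466, -2042, -2714, -3482
-576, -672, -768
-96, -96
The fourth differences are constant, so the polynomial has degree 4.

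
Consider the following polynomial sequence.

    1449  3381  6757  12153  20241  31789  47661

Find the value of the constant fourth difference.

96

D1: 1932, 3376, 5396, 8088, 11548, 15872
D2: 1444, 2020, 2692, 3460, 4324
D3: 576, 672, 768, 864
D4: 96, 96, 96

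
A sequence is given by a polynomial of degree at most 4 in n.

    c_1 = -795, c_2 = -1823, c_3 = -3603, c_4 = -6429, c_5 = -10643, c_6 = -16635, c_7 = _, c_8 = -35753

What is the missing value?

-24843

Using the first 6 terms:
D1: -1028, -1780, -2826, -4214, -5992
D2: -752, -1046, -1388, -1778
D3: -294, -342, -390
D4: -48, -48
Constant fourth difference = -48.
Extend forward: -390 − 48 = -438;  -1778 − 438 = -2216;  -5992 − 2216 = -8208;  -16635 − 8208 = -24843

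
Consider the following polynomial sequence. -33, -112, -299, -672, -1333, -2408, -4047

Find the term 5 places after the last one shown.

D1: -79, -187, -373, -661, -1075, -1639
D2: -108, -186, -288, -414, -564
D3: -78, -102, -126, -150
D4: -24, -24, -24
Fourth differences constant at -24.
-150 − 24 = -174;  -564 − 174 = -738;  -1639 − 738 = -2377;  -4047 − 2377 = -6424
-174 − 24 = -198;  -738 − 198 = -936;  -2377 − 936 = -3313;  -6424 − 3313 = -9737
-198 − 24 = -222;  -936 − 222 = -1158;  -3313 − 1158 = -4471;  -9737 − 4471 = -14208
-222 − 24 = -246;  -1158 − 246 = -1404;  -4471 − 1404 = -5875;  -14208 − 5875 = -20083
-246 − 24 = -270;  -1404 − 270 = -1674;  -5875 − 1674 = -7549;  -20083 − 7549 = -27632

-27632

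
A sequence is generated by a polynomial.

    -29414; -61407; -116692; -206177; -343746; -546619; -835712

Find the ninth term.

First differences: -31993, -55285, -89485, -137569, -202873, -289093
Second differences: -23292, -34200, -48084, -65304, -86220
Third differences: -10908, -13884, -17220, -20916
Fourth differences: -2976, -3336, -3696
Fifth differences: -360, -360
Fifth differences constant at -360.
-3696 − 360 = -4056;  -20916 − 4056 = -24972;  -86220 − 24972 = -111192;  -289093 − 111192 = -400285;  -835712 − 400285 = -1235997
-4056 − 360 = -4416;  -24972 − 4416 = -29388;  -111192 − 29388 = -140580;  -400285 − 140580 = -540865;  -1235997 − 540865 = -1776862

-1776862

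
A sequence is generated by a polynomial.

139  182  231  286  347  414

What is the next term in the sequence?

487

43 , 49 , 55 , 61 , 67
6 , 6 , 6 , 6
Constant second difference = 6, so extend:
67 + 6 = 73;  414 + 73 = 487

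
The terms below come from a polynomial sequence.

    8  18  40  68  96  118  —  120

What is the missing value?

Using the first 6 terms:
10  22  28  28  22
12  6  0  -6
-6  -6  -6
Constant third difference = -6.
Extend forward: -6 − 6 = -12;  22 − 12 = 10;  118 + 10 = 128

128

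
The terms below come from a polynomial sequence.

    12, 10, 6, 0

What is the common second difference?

-2

D1: -2, -4, -6
D2: -2, -2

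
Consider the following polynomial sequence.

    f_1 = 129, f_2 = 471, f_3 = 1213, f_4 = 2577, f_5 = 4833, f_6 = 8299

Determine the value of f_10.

42303

342 , 742 , 1364 , 2256 , 3466
400 , 622 , 892 , 1210
222 , 270 , 318
48 , 48
Fourth differences constant at 48.
318 + 48 = 366;  1210 + 366 = 1576;  3466 + 1576 = 5042;  8299 + 5042 = 13341
366 + 48 = 414;  1576 + 414 = 1990;  5042 + 1990 = 7032;  13341 + 7032 = 20373
414 + 48 = 462;  1990 + 462 = 2452;  7032 + 2452 = 9484;  20373 + 9484 = 29857
462 + 48 = 510;  2452 + 510 = 2962;  9484 + 2962 = 12446;  29857 + 12446 = 42303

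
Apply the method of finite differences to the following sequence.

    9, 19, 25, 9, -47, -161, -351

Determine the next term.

-635

10, 6, -16, -56, -114, -190
-4, -22, -40, -58, -76
-18, -18, -18, -18
The third differences are constant (-18).
-76 − 18 = -94;  -190 − 94 = -284;  -351 − 284 = -635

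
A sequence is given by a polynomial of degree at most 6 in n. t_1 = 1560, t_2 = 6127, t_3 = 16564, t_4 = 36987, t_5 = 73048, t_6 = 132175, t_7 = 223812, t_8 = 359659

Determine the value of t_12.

1671547

First differences: 4567 , 10437 , 20423 , 36061 , 59127 , 91637 , 135847
Second differences: 5870 , 9986 , 15638 , 23066 , 32510 , 44210
Third differences: 4116 , 5652 , 7428 , 9444 , 11700
Fourth differences: 1536 , 1776 , 2016 , 2256
Fifth differences: 240 , 240 , 240
Constant fifth difference = 240, so extend:
2256 + 240 = 2496;  11700 + 2496 = 14196;  44210 + 14196 = 58406;  135847 + 58406 = 194253;  359659 + 194253 = 553912
2496 + 240 = 2736;  14196 + 2736 = 16932;  58406 + 16932 = 75338;  194253 + 75338 = 269591;  553912 + 269591 = 823503
2736 + 240 = 2976;  16932 + 2976 = 19908;  75338 + 19908 = 95246;  269591 + 95246 = 364837;  823503 + 364837 = 1188340
2976 + 240 = 3216;  19908 + 3216 = 23124;  95246 + 23124 = 118370;  364837 + 118370 = 483207;  1188340 + 483207 = 1671547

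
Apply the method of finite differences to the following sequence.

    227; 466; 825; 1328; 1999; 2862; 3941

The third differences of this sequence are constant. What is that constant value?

24

D1: 239, 359, 503, 671, 863, 1079
D2: 120, 144, 168, 192, 216
D3: 24, 24, 24, 24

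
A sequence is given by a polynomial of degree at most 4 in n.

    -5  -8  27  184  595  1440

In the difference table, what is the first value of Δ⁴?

First differences: -3, 35, 157, 411, 845
Second differences: 38, 122, 254, 434
Third differences: 84, 132, 180
Fourth differences: 48, 48

48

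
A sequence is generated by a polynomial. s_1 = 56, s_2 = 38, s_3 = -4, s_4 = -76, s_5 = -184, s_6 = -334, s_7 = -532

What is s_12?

-2452

D1: -18, -42, -72, -108, -150, -198
D2: -24, -30, -36, -42, -48
D3: -6, -6, -6, -6
The third differences are constant (-6).
-48 − 6 = -54;  -198 − 54 = -252;  -532 − 252 = -784
-54 − 6 = -60;  -252 − 60 = -312;  -784 − 312 = -1096
-60 − 6 = -66;  -312 − 66 = -378;  -1096 − 378 = -1474
-66 − 6 = -72;  -378 − 72 = -450;  -1474 − 450 = -1924
-72 − 6 = -78;  -450 − 78 = -528;  -1924 − 528 = -2452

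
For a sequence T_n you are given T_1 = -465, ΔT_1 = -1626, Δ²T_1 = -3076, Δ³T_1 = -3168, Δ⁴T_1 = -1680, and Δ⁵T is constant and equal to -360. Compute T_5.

Build the table forward from the leading diagonal:
Δ⁵: -360  -360  -360  -360  -360
Δ⁴: -1680  -2040  -2400  -2760  -3120
Δ³: -3168  -4848  -6888  -9288  -12048
Δ²: -3076  -6244  -11092  -17980  -27268
Δ: -1626  -4702  -10946  -22038  -40018
T: -465  -2091  -6793  -17739  -39777

-39777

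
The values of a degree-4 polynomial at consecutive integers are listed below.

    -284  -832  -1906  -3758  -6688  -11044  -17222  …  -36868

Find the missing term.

Using the first 7 terms:
D1: -548, -1074, -1852, -2930, -4356, -6178
D2: -526, -778, -1078, -1426, -1822
D3: -252, -300, -348, -396
D4: -48, -48, -48
Constant fourth difference = -48.
Extend forward: -396 − 48 = -444;  -1822 − 444 = -2266;  -6178 − 2266 = -8444;  -17222 − 8444 = -25666

-25666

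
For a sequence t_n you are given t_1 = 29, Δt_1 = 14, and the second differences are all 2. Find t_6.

Build the table forward from the leading diagonal:
Second differences: 2  2  2  2  2  2
First differences: 14  16  18  20  22  24
t: 29  43  59  77  97  119

119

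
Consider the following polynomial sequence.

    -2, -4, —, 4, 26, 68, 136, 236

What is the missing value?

Using the last 5 terms:
First differences: 22, 42, 68, 100
Second differences: 20, 26, 32
Third differences: 6, 6
Constant third difference = 6.
Extend backward: 20 − 6 = 14;  22 − 14 = 8;  4 − 8 = -4

-4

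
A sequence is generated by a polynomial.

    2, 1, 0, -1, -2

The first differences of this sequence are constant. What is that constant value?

-1

D1: -1, -1, -1, -1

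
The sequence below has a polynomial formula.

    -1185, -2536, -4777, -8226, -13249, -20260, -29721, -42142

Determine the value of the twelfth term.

-133306

-1351, -2241, -3449, -5023, -7011, -9461, -12421
-890, -1208, -1574, -1988, -2450, -2960
-318, -366, -414, -462, -510
-48, -48, -48, -48
Fourth differences constant at -48.
-510 − 48 = -558;  -2960 − 558 = -3518;  -12421 − 3518 = -15939;  -42142 − 15939 = -58081
-558 − 48 = -606;  -3518 − 606 = -4124;  -15939 − 4124 = -20063;  -58081 − 20063 = -78144
-606 − 48 = -654;  -4124 − 654 = -4778;  -20063 − 4778 = -24841;  -78144 − 24841 = -102985
-654 − 48 = -702;  -4778 − 702 = -5480;  -24841 − 5480 = -30321;  -102985 − 30321 = -133306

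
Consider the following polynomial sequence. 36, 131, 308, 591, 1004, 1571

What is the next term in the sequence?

Δ: 95 , 177 , 283 , 413 , 567
Δ²: 82 , 106 , 130 , 154
Δ³: 24 , 24 , 24
The third differences are constant (24).
154 + 24 = 178;  567 + 178 = 745;  1571 + 745 = 2316

2316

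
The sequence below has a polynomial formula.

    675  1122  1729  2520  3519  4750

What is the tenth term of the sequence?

D1: 447, 607, 791, 999, 1231
D2: 160, 184, 208, 232
D3: 24, 24, 24
The third differences are constant (24).
232 + 24 = 256;  1231 + 256 = 1487;  4750 + 1487 = 6237
256 + 24 = 280;  1487 + 280 = 1767;  6237 + 1767 = 8004
280 + 24 = 304;  1767 + 304 = 2071;  8004 + 2071 = 10075
304 + 24 = 328;  2071 + 328 = 2399;  10075 + 2399 = 12474

12474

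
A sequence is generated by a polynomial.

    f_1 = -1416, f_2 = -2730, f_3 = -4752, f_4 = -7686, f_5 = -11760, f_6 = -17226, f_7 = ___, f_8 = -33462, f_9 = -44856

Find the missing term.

-24360

Using the first 6 terms:
-1314, -2022, -2934, -4074, -5466
-708, -912, -1140, -1392
-204, -228, -252
-24, -24
Constant fourth difference = -24.
Extend forward: -252 − 24 = -276;  -1392 − 276 = -1668;  -5466 − 1668 = -7134;  -17226 − 7134 = -24360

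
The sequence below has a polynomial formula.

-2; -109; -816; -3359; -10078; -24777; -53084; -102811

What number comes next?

First differences: -107  -707  -2543  -6719  -14699  -28307  -49727
Second differences: -600  -1836  -4176  -7980  -13608  -21420
Third differences: -1236  -2340  -3804  -5628  -7812
Fourth differences: -1104  -1464  -1824  -2184
Fifth differences: -360  -360  -360
Fifth differences constant at -360.
-2184 − 360 = -2544;  -7812 − 2544 = -10356;  -21420 − 10356 = -31776;  -49727 − 31776 = -81503;  -102811 − 81503 = -184314

-184314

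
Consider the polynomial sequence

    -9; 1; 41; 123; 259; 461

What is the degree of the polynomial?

3

Δ: 10, 40, 82, 136, 202
Δ²: 30, 42, 54, 66
Δ³: 12, 12, 12
The third differences are constant, so the polynomial has degree 3.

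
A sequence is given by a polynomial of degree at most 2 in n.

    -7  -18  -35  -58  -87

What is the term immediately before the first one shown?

-2

First differences: -11  -17  -23  -29
Second differences: -6  -6  -6
The second differences are constant at -6.
Work back: -11 + 6 = -5;  -7 + 5 = -2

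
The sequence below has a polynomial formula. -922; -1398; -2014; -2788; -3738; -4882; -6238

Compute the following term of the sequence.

-7824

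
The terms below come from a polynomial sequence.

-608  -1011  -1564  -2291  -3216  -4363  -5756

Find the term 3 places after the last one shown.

-11651

-403, -553, -727, -925, -1147, -1393
-150, -174, -198, -222, -246
-24, -24, -24, -24
Constant third difference = -24, so extend:
-246 − 24 = -270;  -1393 − 270 = -1663;  -5756 − 1663 = -7419
-270 − 24 = -294;  -1663 − 294 = -1957;  -7419 − 1957 = -9376
-294 − 24 = -318;  -1957 − 318 = -2275;  -9376 − 2275 = -11651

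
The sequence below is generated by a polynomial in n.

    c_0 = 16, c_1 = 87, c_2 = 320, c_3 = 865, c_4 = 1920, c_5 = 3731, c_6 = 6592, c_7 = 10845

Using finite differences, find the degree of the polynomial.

First differences: 71, 233, 545, 1055, 1811, 2861, 4253
Second differences: 162, 312, 510, 756, 1050, 1392
Third differences: 150, 198, 246, 294, 342
Fourth differences: 48, 48, 48, 48
The fourth differences are constant, so the polynomial has degree 4.

4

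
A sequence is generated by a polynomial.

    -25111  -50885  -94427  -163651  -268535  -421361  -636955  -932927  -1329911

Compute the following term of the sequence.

First differences: -25774  -43542  -69224  -104884  -152826  -215594  -295972  -396984
Second differences: -17768  -25682  -35660  -47942  -62768  -80378  -101012
Third differences: -7914  -9978  -12282  -14826  -17610  -20634
Fourth differences: -2064  -2304  -2544  -2784  -3024
Fifth differences: -240  -240  -240  -240
Constant fifth difference = -240, so extend:
-3024 − 240 = -3264;  -20634 − 3264 = -23898;  -101012 − 23898 = -124910;  -396984 − 124910 = -521894;  -1329911 − 521894 = -1851805

-1851805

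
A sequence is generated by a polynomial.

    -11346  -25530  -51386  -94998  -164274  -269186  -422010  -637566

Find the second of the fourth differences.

First differences: -14184, -25856, -43612, -69276, -104912, -152824, -215556
Second differences: -11672, -17756, -25664, -35636, -47912, -62732
Third differences: -6084, -7908, -9972, -12276, -14820
Fourth differences: -1824, -2064, -2304, -2544
Fifth differences: -240, -240, -240

-2064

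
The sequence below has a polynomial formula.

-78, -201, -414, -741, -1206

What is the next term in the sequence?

-1833

Δ: -123, -213, -327, -465
Δ²: -90, -114, -138
Δ³: -24, -24
Constant third difference = -24, so extend:
-138 − 24 = -162;  -465 − 162 = -627;  -1206 − 627 = -1833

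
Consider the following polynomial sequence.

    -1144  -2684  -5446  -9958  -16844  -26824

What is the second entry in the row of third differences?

-624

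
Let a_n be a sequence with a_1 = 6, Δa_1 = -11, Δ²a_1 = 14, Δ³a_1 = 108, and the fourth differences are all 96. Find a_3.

Build the table forward from the leading diagonal:
Δ⁴: 96  96  96
Δ³: 108  204  300
Δ²: 14  122  326
Δ: -11  3  125
a: 6  -5  -2

-2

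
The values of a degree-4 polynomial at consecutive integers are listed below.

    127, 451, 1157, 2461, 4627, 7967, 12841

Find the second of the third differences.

Δ: 324, 706, 1304, 2166, 3340, 4874
Δ²: 382, 598, 862, 1174, 1534
Δ³: 216, 264, 312, 360
Δ⁴: 48, 48, 48

264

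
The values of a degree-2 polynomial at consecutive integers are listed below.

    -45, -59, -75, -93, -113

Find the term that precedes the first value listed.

-33

-14  -16  -18  -20
-2  -2  -2
The second differences are constant at -2.
Work back: -14 + 2 = -12;  -45 + 12 = -33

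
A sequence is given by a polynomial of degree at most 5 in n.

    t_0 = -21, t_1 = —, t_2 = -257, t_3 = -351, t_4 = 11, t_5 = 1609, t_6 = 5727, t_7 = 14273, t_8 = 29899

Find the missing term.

-103

Using the last 7 terms:
Δ: -94  362  1598  4118  8546  15626
Δ²: 456  1236  2520  4428  7080
Δ³: 780  1284  1908  2652
Δ⁴: 504  624  744
Δ⁵: 120  120
Constant fifth difference = 120.
Extend backward: 504 − 120 = 384;  780 − 384 = 396;  456 − 396 = 60;  -94 − 60 = -154;  -257 + 154 = -103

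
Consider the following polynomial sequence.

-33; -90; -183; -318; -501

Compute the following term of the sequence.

D1: -57, -93, -135, -183
D2: -36, -42, -48
D3: -6, -6
The third differences are constant (-6).
-48 − 6 = -54;  -183 − 54 = -237;  -501 − 237 = -738

-738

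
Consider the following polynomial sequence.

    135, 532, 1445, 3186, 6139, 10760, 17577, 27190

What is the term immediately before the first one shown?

14

397  913  1741  2953  4621  6817  9613
516  828  1212  1668  2196  2796
312  384  456  528  600
72  72  72  72
The fourth differences are constant at 72.
Work back: 312 − 72 = 240;  516 − 240 = 276;  397 − 276 = 121;  135 − 121 = 14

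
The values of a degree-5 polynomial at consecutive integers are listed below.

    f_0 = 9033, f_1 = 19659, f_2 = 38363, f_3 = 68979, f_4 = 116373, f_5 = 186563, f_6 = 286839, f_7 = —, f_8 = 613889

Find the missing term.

Using the first 7 terms:
D1: 10626, 18704, 30616, 47394, 70190, 100276
D2: 8078, 11912, 16778, 22796, 30086
D3: 3834, 4866, 6018, 7290
D4: 1032, 1152, 1272
D5: 120, 120
Constant fifth difference = 120.
Extend forward: 1272 + 120 = 1392;  7290 + 1392 = 8682;  30086 + 8682 = 38768;  100276 + 38768 = 139044;  286839 + 139044 = 425883

425883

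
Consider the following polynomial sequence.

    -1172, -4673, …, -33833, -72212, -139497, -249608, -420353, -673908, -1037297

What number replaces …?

-13848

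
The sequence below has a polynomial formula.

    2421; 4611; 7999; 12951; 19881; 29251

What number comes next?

First differences: 2190, 3388, 4952, 6930, 9370
Second differences: 1198, 1564, 1978, 2440
Third differences: 366, 414, 462
Fourth differences: 48, 48
Fourth differences constant at 48.
462 + 48 = 510;  2440 + 510 = 2950;  9370 + 2950 = 12320;  29251 + 12320 = 41571

41571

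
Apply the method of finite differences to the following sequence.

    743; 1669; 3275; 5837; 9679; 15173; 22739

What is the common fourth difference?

48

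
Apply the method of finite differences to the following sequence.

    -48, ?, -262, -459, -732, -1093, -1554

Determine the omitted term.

-129

Using the last 5 terms:
First differences: -197, -273, -361, -461
Second differences: -76, -88, -100
Third differences: -12, -12
Constant third difference = -12.
Extend backward: -76 + 12 = -64;  -197 + 64 = -133;  -262 + 133 = -129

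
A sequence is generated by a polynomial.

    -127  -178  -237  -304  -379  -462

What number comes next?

-553

Δ: -51 , -59 , -67 , -75 , -83
Δ²: -8 , -8 , -8 , -8
Constant second difference = -8, so extend:
-83 − 8 = -91;  -462 − 91 = -553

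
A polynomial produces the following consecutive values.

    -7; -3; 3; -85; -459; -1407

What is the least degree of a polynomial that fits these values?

D1: 4, 6, -88, -374, -948
D2: 2, -94, -286, -574
D3: -96, -192, -288
D4: -96, -96
The fourth differences are constant, so the polynomial has degree 4.

4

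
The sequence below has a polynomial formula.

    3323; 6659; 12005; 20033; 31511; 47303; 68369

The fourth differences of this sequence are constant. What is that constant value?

96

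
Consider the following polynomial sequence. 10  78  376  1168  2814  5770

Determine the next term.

10588

D1: 68 , 298 , 792 , 1646 , 2956
D2: 230 , 494 , 854 , 1310
D3: 264 , 360 , 456
D4: 96 , 96
Fourth differences constant at 96.
456 + 96 = 552;  1310 + 552 = 1862;  2956 + 1862 = 4818;  5770 + 4818 = 10588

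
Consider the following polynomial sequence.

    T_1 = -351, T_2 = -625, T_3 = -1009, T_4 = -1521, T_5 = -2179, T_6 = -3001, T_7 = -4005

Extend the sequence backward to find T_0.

-169

First differences: -274, -384, -512, -658, -822, -1004
Second differences: -110, -128, -146, -164, -182
Third differences: -18, -18, -18, -18
The third differences are constant at -18.
Work back: -110 + 18 = -92;  -274 + 92 = -182;  -351 + 182 = -169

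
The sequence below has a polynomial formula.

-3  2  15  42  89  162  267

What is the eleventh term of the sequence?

1127

5, 13, 27, 47, 73, 105
8, 14, 20, 26, 32
6, 6, 6, 6
Third differences constant at 6.
32 + 6 = 38;  105 + 38 = 143;  267 + 143 = 410
38 + 6 = 44;  143 + 44 = 187;  410 + 187 = 597
44 + 6 = 50;  187 + 50 = 237;  597 + 237 = 834
50 + 6 = 56;  237 + 56 = 293;  834 + 293 = 1127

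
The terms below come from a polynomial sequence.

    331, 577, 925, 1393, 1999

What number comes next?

2761

Δ: 246 , 348 , 468 , 606
Δ²: 102 , 120 , 138
Δ³: 18 , 18
Constant third difference = 18, so extend:
138 + 18 = 156;  606 + 156 = 762;  1999 + 762 = 2761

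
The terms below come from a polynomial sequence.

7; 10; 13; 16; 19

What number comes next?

22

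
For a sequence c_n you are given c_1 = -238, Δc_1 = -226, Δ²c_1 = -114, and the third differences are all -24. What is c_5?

Build the table forward from the leading diagonal:
D3: -24, -24, -24, -24, -24
D2: -114, -138, -162, -186, -210
D1: -226, -340, -478, -640, -826
c: -238, -464, -804, -1282, -1922

-1922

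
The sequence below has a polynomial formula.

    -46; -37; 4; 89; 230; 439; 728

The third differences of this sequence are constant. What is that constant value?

12

Δ: 9, 41, 85, 141, 209, 289
Δ²: 32, 44, 56, 68, 80
Δ³: 12, 12, 12, 12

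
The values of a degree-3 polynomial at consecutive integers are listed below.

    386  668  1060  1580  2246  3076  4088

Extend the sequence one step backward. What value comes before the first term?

D1: 282, 392, 520, 666, 830, 1012
D2: 110, 128, 146, 164, 182
D3: 18, 18, 18, 18
The third differences are constant at 18.
Work back: 110 − 18 = 92;  282 − 92 = 190;  386 − 190 = 196

196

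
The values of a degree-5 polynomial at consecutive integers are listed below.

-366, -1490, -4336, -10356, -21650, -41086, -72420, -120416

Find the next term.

First differences: -1124, -2846, -6020, -11294, -19436, -31334, -47996
Second differences: -1722, -3174, -5274, -8142, -11898, -16662
Third differences: -1452, -2100, -2868, -3756, -4764
Fourth differences: -648, -768, -888, -1008
Fifth differences: -120, -120, -120
Constant fifth difference = -120, so extend:
-1008 − 120 = -1128;  -4764 − 1128 = -5892;  -16662 − 5892 = -22554;  -47996 − 22554 = -70550;  -120416 − 70550 = -190966

-190966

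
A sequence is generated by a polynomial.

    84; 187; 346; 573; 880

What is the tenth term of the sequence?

4035

First differences: 103, 159, 227, 307
Second differences: 56, 68, 80
Third differences: 12, 12
Constant third difference = 12, so extend:
80 + 12 = 92;  307 + 92 = 399;  880 + 399 = 1279
92 + 12 = 104;  399 + 104 = 503;  1279 + 503 = 1782
104 + 12 = 116;  503 + 116 = 619;  1782 + 619 = 2401
116 + 12 = 128;  619 + 128 = 747;  2401 + 747 = 3148
128 + 12 = 140;  747 + 140 = 887;  3148 + 887 = 4035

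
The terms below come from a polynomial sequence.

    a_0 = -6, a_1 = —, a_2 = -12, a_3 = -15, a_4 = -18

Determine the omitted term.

Using the last 3 terms:
D1: -3  -3
Constant first difference = -3.
Extend backward: -12 + 3 = -9

-9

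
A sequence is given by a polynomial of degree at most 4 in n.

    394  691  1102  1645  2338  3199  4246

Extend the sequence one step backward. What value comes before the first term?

D1: 297  411  543  693  861  1047
D2: 114  132  150  168  186
D3: 18  18  18  18
The third differences are constant at 18.
Work back: 114 − 18 = 96;  297 − 96 = 201;  394 − 201 = 193

193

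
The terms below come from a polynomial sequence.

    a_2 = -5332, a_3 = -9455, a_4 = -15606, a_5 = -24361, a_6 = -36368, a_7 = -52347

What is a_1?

-4123, -6151, -8755, -12007, -15979
-2028, -2604, -3252, -3972
-576, -648, -720
-72, -72
The fourth differences are constant at -72.
Work back: -576 + 72 = -504;  -2028 + 504 = -1524;  -4123 + 1524 = -2599;  -5332 + 2599 = -2733

-2733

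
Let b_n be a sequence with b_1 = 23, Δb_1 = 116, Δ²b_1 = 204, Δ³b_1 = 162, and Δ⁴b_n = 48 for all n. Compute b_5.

2407

Build the table forward from the leading diagonal:
Fourth differences: 48  48  48  48  48
Third differences: 162  210  258  306  354
Second differences: 204  366  576  834  1140
First differences: 116  320  686  1262  2096
b: 23  139  459  1145  2407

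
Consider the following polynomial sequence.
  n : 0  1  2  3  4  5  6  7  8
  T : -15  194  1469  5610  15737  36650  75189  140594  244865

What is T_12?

Δ: 209, 1275, 4141, 10127, 20913, 38539, 65405, 104271
Δ²: 1066, 2866, 5986, 10786, 17626, 26866, 38866
Δ³: 1800, 3120, 4800, 6840, 9240, 12000
Δ⁴: 1320, 1680, 2040, 2400, 2760
Δ⁵: 360, 360, 360, 360
The fifth differences are constant (360).
2760 + 360 = 3120;  12000 + 3120 = 15120;  38866 + 15120 = 53986;  104271 + 53986 = 158257;  244865 + 158257 = 403122
3120 + 360 = 3480;  15120 + 3480 = 18600;  53986 + 18600 = 72586;  158257 + 72586 = 230843;  403122 + 230843 = 633965
3480 + 360 = 3840;  18600 + 3840 = 22440;  72586 + 22440 = 95026;  230843 + 95026 = 325869;  633965 + 325869 = 959834
3840 + 360 = 4200;  22440 + 4200 = 26640;  95026 + 26640 = 121666;  325869 + 121666 = 447535;  959834 + 447535 = 1407369

1407369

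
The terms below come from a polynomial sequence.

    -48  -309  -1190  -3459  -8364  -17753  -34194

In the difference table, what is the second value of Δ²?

-1388

Δ: -261, -881, -2269, -4905, -9389, -16441
Δ²: -620, -1388, -2636, -4484, -7052
Δ³: -768, -1248, -1848, -2568
Δ⁴: -480, -600, -720
Δ⁵: -120, -120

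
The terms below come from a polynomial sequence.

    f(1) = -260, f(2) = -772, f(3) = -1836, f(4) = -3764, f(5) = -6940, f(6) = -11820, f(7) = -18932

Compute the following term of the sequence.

-28876

-512, -1064, -1928, -3176, -4880, -7112
-552, -864, -1248, -1704, -2232
-312, -384, -456, -528
-72, -72, -72
Constant fourth difference = -72, so extend:
-528 − 72 = -600;  -2232 − 600 = -2832;  -7112 − 2832 = -9944;  -18932 − 9944 = -28876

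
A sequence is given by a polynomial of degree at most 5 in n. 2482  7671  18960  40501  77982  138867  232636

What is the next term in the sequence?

371025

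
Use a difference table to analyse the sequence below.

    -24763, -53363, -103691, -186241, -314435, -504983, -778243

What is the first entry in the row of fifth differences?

-360

First differences: -28600, -50328, -82550, -128194, -190548, -273260
Second differences: -21728, -32222, -45644, -62354, -82712
Third differences: -10494, -13422, -16710, -20358
Fourth differences: -2928, -3288, -3648
Fifth differences: -360, -360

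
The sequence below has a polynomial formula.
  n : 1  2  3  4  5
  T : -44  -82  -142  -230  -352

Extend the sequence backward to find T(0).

-22

First differences: -38, -60, -88, -122
Second differences: -22, -28, -34
Third differences: -6, -6
The third differences are constant at -6.
Work back: -22 + 6 = -16;  -38 + 16 = -22;  -44 + 22 = -22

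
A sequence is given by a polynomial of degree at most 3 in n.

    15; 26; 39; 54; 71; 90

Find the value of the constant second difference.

2

D1: 11, 13, 15, 17, 19
D2: 2, 2, 2, 2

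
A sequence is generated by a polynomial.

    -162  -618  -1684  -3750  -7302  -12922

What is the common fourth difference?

D1: -456, -1066, -2066, -3552, -5620
D2: -610, -1000, -1486, -2068
D3: -390, -486, -582
D4: -96, -96

-96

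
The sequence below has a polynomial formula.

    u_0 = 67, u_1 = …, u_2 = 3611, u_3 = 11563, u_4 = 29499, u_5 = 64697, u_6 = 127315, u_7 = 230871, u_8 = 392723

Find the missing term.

Using the last 7 terms:
First differences: 7952, 17936, 35198, 62618, 103556, 161852
Second differences: 9984, 17262, 27420, 40938, 58296
Third differences: 7278, 10158, 13518, 17358
Fourth differences: 2880, 3360, 3840
Fifth differences: 480, 480
Constant fifth difference = 480.
Extend backward: 2880 − 480 = 2400;  7278 − 2400 = 4878;  9984 − 4878 = 5106;  7952 − 5106 = 2846;  3611 − 2846 = 765

765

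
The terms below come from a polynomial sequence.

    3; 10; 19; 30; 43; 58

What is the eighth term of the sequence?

94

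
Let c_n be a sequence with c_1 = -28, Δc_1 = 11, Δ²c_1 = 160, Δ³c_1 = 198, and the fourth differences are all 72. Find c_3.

154

Build the table forward from the leading diagonal:
Δ⁴: 72  72  72
Δ³: 198  270  342
Δ²: 160  358  628
Δ: 11  171  529
c: -28  -17  154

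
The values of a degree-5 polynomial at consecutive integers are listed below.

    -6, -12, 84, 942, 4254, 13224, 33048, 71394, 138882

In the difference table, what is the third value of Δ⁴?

1992

D1: -6, 96, 858, 3312, 8970, 19824, 38346, 67488
D2: 102, 762, 2454, 5658, 10854, 18522, 29142
D3: 660, 1692, 3204, 5196, 7668, 10620
D4: 1032, 1512, 1992, 2472, 2952
D5: 480, 480, 480, 480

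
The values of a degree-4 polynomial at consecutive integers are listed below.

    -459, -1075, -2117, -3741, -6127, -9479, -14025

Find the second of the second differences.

D1: -616, -1042, -1624, -2386, -3352, -4546
D2: -426, -582, -762, -966, -1194
D3: -156, -180, -204, -228
D4: -24, -24, -24

-582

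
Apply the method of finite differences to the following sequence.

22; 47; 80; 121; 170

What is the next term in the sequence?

227

D1: 25  33  41  49
D2: 8  8  8
The second differences are constant (8).
49 + 8 = 57;  170 + 57 = 227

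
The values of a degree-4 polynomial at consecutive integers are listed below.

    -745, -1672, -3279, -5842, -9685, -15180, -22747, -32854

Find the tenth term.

D1: -927  -1607  -2563  -3843  -5495  -7567  -10107
D2: -680  -956  -1280  -1652  -2072  -2540
D3: -276  -324  -372  -420  -468
D4: -48  -48  -48  -48
Constant fourth difference = -48, so extend:
-468 − 48 = -516;  -2540 − 516 = -3056;  -10107 − 3056 = -13163;  -32854 − 13163 = -46017
-516 − 48 = -564;  -3056 − 564 = -3620;  -13163 − 3620 = -16783;  -46017 − 16783 = -62800

-62800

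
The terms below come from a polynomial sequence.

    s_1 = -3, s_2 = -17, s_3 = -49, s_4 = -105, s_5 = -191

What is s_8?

D1: -14  -32  -56  -86
D2: -18  -24  -30
D3: -6  -6
Third differences constant at -6.
-30 − 6 = -36;  -86 − 36 = -122;  -191 − 122 = -313
-36 − 6 = -42;  -122 − 42 = -164;  -313 − 164 = -477
-42 − 6 = -48;  -164 − 48 = -212;  -477 − 212 = -689

-689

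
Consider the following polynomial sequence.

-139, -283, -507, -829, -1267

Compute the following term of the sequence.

-1839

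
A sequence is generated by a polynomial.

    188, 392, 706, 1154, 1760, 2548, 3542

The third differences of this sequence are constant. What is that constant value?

24

Δ: 204, 314, 448, 606, 788, 994
Δ²: 110, 134, 158, 182, 206
Δ³: 24, 24, 24, 24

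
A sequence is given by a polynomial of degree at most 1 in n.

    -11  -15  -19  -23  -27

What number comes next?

Δ: -4 , -4 , -4 , -4
The first differences are constant (-4).
-27 − 4 = -31

-31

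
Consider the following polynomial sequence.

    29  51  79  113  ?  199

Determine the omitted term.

Using the first 4 terms:
Δ: 22, 28, 34
Δ²: 6, 6
Constant second difference = 6.
Extend forward: 34 + 6 = 40;  113 + 40 = 153

153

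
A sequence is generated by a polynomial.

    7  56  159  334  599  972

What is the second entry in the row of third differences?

First differences: 49, 103, 175, 265, 373
Second differences: 54, 72, 90, 108
Third differences: 18, 18, 18

18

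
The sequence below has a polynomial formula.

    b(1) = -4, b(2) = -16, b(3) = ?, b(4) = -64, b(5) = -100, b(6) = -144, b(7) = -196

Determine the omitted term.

-36

Using the last 4 terms:
First differences: -36  -44  -52
Second differences: -8  -8
Constant second difference = -8.
Extend backward: -36 + 8 = -28;  -64 + 28 = -36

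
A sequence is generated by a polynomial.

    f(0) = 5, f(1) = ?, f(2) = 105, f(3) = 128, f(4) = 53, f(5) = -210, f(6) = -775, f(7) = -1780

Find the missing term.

Using the last 6 terms:
D1: 23  -75  -263  -565  -1005
D2: -98  -188  -302  -440
D3: -90  -114  -138
D4: -24  -24
Constant fourth difference = -24.
Extend backward: -90 + 24 = -66;  -98 + 66 = -32;  23 + 32 = 55;  105 − 55 = 50

50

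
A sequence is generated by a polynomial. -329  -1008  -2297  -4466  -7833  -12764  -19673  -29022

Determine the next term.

-679, -1289, -2169, -3367, -4931, -6909, -9349
-610, -880, -1198, -1564, -1978, -2440
-270, -318, -366, -414, -462
-48, -48, -48, -48
Fourth differences constant at -48.
-462 − 48 = -510;  -2440 − 510 = -2950;  -9349 − 2950 = -12299;  -29022 − 12299 = -41321

-41321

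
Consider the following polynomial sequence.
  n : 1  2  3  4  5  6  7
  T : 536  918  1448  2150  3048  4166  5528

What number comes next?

7158

D1: 382 , 530 , 702 , 898 , 1118 , 1362
D2: 148 , 172 , 196 , 220 , 244
D3: 24 , 24 , 24 , 24
Constant third difference = 24, so extend:
244 + 24 = 268;  1362 + 268 = 1630;  5528 + 1630 = 7158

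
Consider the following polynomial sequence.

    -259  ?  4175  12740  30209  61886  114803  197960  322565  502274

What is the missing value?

Using the last 8 terms:
D1: 8565, 17469, 31677, 52917, 83157, 124605, 179709
D2: 8904, 14208, 21240, 30240, 41448, 55104
D3: 5304, 7032, 9000, 11208, 13656
D4: 1728, 1968, 2208, 2448
D5: 240, 240, 240
Constant fifth difference = 240.
Extend backward: 1728 − 240 = 1488;  5304 − 1488 = 3816;  8904 − 3816 = 5088;  8565 − 5088 = 3477;  4175 − 3477 = 698

698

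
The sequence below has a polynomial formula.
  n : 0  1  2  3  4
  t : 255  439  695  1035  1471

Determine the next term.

Δ: 184 , 256 , 340 , 436
Δ²: 72 , 84 , 96
Δ³: 12 , 12
Third differences constant at 12.
96 + 12 = 108;  436 + 108 = 544;  1471 + 544 = 2015

2015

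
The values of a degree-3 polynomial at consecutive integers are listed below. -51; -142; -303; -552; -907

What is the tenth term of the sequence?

First differences: -91, -161, -249, -355
Second differences: -70, -88, -106
Third differences: -18, -18
Constant third difference = -18, so extend:
-106 − 18 = -124;  -355 − 124 = -479;  -907 − 479 = -1386
-124 − 18 = -142;  -479 − 142 = -621;  -1386 − 621 = -2007
-142 − 18 = -160;  -621 − 160 = -781;  -2007 − 781 = -2788
-160 − 18 = -178;  -781 − 178 = -959;  -2788 − 959 = -3747
-178 − 18 = -196;  -959 − 196 = -1155;  -3747 − 1155 = -4902

-4902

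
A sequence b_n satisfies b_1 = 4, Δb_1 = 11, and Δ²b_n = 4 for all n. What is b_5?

72

Build the table forward from the leading diagonal:
Second differences: 4  4  4  4  4
First differences: 11  15  19  23  27
b: 4  15  30  49  72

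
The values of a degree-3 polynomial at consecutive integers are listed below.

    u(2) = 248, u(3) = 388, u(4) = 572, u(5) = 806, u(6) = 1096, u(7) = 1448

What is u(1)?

140, 184, 234, 290, 352
44, 50, 56, 62
6, 6, 6
The third differences are constant at 6.
Work back: 44 − 6 = 38;  140 − 38 = 102;  248 − 102 = 146

146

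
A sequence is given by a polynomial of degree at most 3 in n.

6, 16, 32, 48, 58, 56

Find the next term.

36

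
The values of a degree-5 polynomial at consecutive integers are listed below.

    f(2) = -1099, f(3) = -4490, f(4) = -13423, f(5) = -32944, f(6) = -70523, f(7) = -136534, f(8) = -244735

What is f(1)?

-148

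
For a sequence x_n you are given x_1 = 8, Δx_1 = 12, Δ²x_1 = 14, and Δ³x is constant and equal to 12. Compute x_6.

Build the table forward from the leading diagonal:
Δ³: 12, 12, 12, 12, 12, 12
Δ²: 14, 26, 38, 50, 62, 74
Δ: 12, 26, 52, 90, 140, 202
x: 8, 20, 46, 98, 188, 328

328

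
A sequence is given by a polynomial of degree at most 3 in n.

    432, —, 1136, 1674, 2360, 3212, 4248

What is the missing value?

728

Using the last 5 terms:
Δ: 538, 686, 852, 1036
Δ²: 148, 166, 184
Δ³: 18, 18
Constant third difference = 18.
Extend backward: 148 − 18 = 130;  538 − 130 = 408;  1136 − 408 = 728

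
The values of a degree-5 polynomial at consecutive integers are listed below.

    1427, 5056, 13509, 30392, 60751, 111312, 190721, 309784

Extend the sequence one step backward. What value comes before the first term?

216

D1: 3629, 8453, 16883, 30359, 50561, 79409, 119063
D2: 4824, 8430, 13476, 20202, 28848, 39654
D3: 3606, 5046, 6726, 8646, 10806
D4: 1440, 1680, 1920, 2160
D5: 240, 240, 240
The fifth differences are constant at 240.
Work back: 1440 − 240 = 1200;  3606 − 1200 = 2406;  4824 − 2406 = 2418;  3629 − 2418 = 1211;  1427 − 1211 = 216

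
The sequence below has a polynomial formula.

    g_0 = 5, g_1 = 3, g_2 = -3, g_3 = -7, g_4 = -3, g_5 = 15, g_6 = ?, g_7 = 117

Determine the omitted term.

Using the first 6 terms:
D1: -2, -6, -4, 4, 18
D2: -4, 2, 8, 14
D3: 6, 6, 6
Constant third difference = 6.
Extend forward: 14 + 6 = 20;  18 + 20 = 38;  15 + 38 = 53

53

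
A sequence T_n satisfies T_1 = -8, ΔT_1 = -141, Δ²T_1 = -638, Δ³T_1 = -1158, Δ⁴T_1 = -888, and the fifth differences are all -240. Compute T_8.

-91043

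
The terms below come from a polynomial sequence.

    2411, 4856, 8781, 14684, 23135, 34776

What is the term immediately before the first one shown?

1020

D1: 2445, 3925, 5903, 8451, 11641
D2: 1480, 1978, 2548, 3190
D3: 498, 570, 642
D4: 72, 72
The fourth differences are constant at 72.
Work back: 498 − 72 = 426;  1480 − 426 = 1054;  2445 − 1054 = 1391;  2411 − 1391 = 1020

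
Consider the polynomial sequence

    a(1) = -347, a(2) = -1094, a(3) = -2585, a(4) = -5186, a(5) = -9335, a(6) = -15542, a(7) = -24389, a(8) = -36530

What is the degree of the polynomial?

D1: -747, -1491, -2601, -4149, -6207, -8847, -12141
D2: -744, -1110, -1548, -2058, -2640, -3294
D3: -366, -438, -510, -582, -654
D4: -72, -72, -72, -72
The fourth differences are constant, so the polynomial has degree 4.

4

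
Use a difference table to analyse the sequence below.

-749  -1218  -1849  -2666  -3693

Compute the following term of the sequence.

-469  -631  -817  -1027
-162  -186  -210
-24  -24
The third differences are constant (-24).
-210 − 24 = -234;  -1027 − 234 = -1261;  -3693 − 1261 = -4954

-4954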